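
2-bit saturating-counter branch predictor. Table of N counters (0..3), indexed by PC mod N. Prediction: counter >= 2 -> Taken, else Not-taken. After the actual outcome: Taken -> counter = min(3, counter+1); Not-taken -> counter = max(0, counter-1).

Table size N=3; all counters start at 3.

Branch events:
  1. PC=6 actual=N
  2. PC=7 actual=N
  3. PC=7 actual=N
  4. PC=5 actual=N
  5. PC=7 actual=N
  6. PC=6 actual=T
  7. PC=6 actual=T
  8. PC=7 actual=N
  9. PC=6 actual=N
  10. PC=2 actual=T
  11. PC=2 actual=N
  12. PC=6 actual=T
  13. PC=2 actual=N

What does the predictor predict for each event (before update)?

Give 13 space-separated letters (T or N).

Answer: T T T T N T T N T T T T T

Derivation:
Ev 1: PC=6 idx=0 pred=T actual=N -> ctr[0]=2
Ev 2: PC=7 idx=1 pred=T actual=N -> ctr[1]=2
Ev 3: PC=7 idx=1 pred=T actual=N -> ctr[1]=1
Ev 4: PC=5 idx=2 pred=T actual=N -> ctr[2]=2
Ev 5: PC=7 idx=1 pred=N actual=N -> ctr[1]=0
Ev 6: PC=6 idx=0 pred=T actual=T -> ctr[0]=3
Ev 7: PC=6 idx=0 pred=T actual=T -> ctr[0]=3
Ev 8: PC=7 idx=1 pred=N actual=N -> ctr[1]=0
Ev 9: PC=6 idx=0 pred=T actual=N -> ctr[0]=2
Ev 10: PC=2 idx=2 pred=T actual=T -> ctr[2]=3
Ev 11: PC=2 idx=2 pred=T actual=N -> ctr[2]=2
Ev 12: PC=6 idx=0 pred=T actual=T -> ctr[0]=3
Ev 13: PC=2 idx=2 pred=T actual=N -> ctr[2]=1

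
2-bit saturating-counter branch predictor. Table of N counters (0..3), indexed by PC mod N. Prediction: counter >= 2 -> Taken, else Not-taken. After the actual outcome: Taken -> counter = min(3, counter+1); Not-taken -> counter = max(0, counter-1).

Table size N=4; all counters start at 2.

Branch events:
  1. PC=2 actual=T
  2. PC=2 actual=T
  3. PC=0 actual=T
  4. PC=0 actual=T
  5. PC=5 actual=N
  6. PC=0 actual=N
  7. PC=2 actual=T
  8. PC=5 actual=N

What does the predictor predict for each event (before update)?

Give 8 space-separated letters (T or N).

Ev 1: PC=2 idx=2 pred=T actual=T -> ctr[2]=3
Ev 2: PC=2 idx=2 pred=T actual=T -> ctr[2]=3
Ev 3: PC=0 idx=0 pred=T actual=T -> ctr[0]=3
Ev 4: PC=0 idx=0 pred=T actual=T -> ctr[0]=3
Ev 5: PC=5 idx=1 pred=T actual=N -> ctr[1]=1
Ev 6: PC=0 idx=0 pred=T actual=N -> ctr[0]=2
Ev 7: PC=2 idx=2 pred=T actual=T -> ctr[2]=3
Ev 8: PC=5 idx=1 pred=N actual=N -> ctr[1]=0

Answer: T T T T T T T N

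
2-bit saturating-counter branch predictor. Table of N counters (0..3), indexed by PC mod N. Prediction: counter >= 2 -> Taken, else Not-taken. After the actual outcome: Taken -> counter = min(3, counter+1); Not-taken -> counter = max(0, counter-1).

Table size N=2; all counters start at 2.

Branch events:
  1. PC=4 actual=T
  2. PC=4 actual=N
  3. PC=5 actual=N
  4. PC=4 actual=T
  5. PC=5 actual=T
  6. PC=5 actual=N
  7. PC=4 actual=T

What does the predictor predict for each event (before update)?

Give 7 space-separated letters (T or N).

Ev 1: PC=4 idx=0 pred=T actual=T -> ctr[0]=3
Ev 2: PC=4 idx=0 pred=T actual=N -> ctr[0]=2
Ev 3: PC=5 idx=1 pred=T actual=N -> ctr[1]=1
Ev 4: PC=4 idx=0 pred=T actual=T -> ctr[0]=3
Ev 5: PC=5 idx=1 pred=N actual=T -> ctr[1]=2
Ev 6: PC=5 idx=1 pred=T actual=N -> ctr[1]=1
Ev 7: PC=4 idx=0 pred=T actual=T -> ctr[0]=3

Answer: T T T T N T T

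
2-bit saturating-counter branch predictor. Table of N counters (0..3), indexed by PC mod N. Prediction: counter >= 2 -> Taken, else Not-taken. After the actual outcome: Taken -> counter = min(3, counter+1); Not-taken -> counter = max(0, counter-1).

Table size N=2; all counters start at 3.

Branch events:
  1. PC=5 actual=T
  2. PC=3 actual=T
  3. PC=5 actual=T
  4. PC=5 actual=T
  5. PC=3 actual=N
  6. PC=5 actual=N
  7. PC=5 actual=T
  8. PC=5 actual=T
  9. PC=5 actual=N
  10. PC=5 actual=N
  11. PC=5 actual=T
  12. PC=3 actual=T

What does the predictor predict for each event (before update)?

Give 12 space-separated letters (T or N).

Ev 1: PC=5 idx=1 pred=T actual=T -> ctr[1]=3
Ev 2: PC=3 idx=1 pred=T actual=T -> ctr[1]=3
Ev 3: PC=5 idx=1 pred=T actual=T -> ctr[1]=3
Ev 4: PC=5 idx=1 pred=T actual=T -> ctr[1]=3
Ev 5: PC=3 idx=1 pred=T actual=N -> ctr[1]=2
Ev 6: PC=5 idx=1 pred=T actual=N -> ctr[1]=1
Ev 7: PC=5 idx=1 pred=N actual=T -> ctr[1]=2
Ev 8: PC=5 idx=1 pred=T actual=T -> ctr[1]=3
Ev 9: PC=5 idx=1 pred=T actual=N -> ctr[1]=2
Ev 10: PC=5 idx=1 pred=T actual=N -> ctr[1]=1
Ev 11: PC=5 idx=1 pred=N actual=T -> ctr[1]=2
Ev 12: PC=3 idx=1 pred=T actual=T -> ctr[1]=3

Answer: T T T T T T N T T T N T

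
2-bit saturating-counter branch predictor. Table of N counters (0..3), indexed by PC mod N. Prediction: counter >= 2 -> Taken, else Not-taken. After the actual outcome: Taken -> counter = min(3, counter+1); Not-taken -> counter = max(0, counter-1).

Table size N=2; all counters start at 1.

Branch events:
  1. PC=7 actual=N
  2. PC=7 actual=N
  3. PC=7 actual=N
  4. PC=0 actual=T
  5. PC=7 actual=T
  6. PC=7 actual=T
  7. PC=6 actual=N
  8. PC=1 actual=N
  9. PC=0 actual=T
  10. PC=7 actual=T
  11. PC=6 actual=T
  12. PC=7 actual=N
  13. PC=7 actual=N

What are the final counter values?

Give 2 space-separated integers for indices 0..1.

Ev 1: PC=7 idx=1 pred=N actual=N -> ctr[1]=0
Ev 2: PC=7 idx=1 pred=N actual=N -> ctr[1]=0
Ev 3: PC=7 idx=1 pred=N actual=N -> ctr[1]=0
Ev 4: PC=0 idx=0 pred=N actual=T -> ctr[0]=2
Ev 5: PC=7 idx=1 pred=N actual=T -> ctr[1]=1
Ev 6: PC=7 idx=1 pred=N actual=T -> ctr[1]=2
Ev 7: PC=6 idx=0 pred=T actual=N -> ctr[0]=1
Ev 8: PC=1 idx=1 pred=T actual=N -> ctr[1]=1
Ev 9: PC=0 idx=0 pred=N actual=T -> ctr[0]=2
Ev 10: PC=7 idx=1 pred=N actual=T -> ctr[1]=2
Ev 11: PC=6 idx=0 pred=T actual=T -> ctr[0]=3
Ev 12: PC=7 idx=1 pred=T actual=N -> ctr[1]=1
Ev 13: PC=7 idx=1 pred=N actual=N -> ctr[1]=0

Answer: 3 0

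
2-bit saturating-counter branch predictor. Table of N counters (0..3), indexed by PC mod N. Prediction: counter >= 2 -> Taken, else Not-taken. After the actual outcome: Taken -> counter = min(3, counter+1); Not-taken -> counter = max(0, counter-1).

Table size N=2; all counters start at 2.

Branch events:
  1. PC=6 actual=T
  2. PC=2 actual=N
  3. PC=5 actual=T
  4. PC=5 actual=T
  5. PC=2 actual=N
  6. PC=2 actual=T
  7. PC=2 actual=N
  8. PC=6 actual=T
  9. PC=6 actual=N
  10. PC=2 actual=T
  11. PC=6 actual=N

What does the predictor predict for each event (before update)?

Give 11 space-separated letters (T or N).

Answer: T T T T T N T N T N T

Derivation:
Ev 1: PC=6 idx=0 pred=T actual=T -> ctr[0]=3
Ev 2: PC=2 idx=0 pred=T actual=N -> ctr[0]=2
Ev 3: PC=5 idx=1 pred=T actual=T -> ctr[1]=3
Ev 4: PC=5 idx=1 pred=T actual=T -> ctr[1]=3
Ev 5: PC=2 idx=0 pred=T actual=N -> ctr[0]=1
Ev 6: PC=2 idx=0 pred=N actual=T -> ctr[0]=2
Ev 7: PC=2 idx=0 pred=T actual=N -> ctr[0]=1
Ev 8: PC=6 idx=0 pred=N actual=T -> ctr[0]=2
Ev 9: PC=6 idx=0 pred=T actual=N -> ctr[0]=1
Ev 10: PC=2 idx=0 pred=N actual=T -> ctr[0]=2
Ev 11: PC=6 idx=0 pred=T actual=N -> ctr[0]=1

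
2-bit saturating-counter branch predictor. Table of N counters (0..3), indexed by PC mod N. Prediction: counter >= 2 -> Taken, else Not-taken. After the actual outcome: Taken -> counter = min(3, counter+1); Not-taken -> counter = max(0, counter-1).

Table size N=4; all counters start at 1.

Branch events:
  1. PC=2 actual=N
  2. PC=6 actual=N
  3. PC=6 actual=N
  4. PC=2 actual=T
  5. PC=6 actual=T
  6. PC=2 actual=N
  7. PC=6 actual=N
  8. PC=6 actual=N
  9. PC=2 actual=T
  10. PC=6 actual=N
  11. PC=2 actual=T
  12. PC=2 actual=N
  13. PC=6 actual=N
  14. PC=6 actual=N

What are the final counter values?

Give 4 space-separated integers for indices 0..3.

Ev 1: PC=2 idx=2 pred=N actual=N -> ctr[2]=0
Ev 2: PC=6 idx=2 pred=N actual=N -> ctr[2]=0
Ev 3: PC=6 idx=2 pred=N actual=N -> ctr[2]=0
Ev 4: PC=2 idx=2 pred=N actual=T -> ctr[2]=1
Ev 5: PC=6 idx=2 pred=N actual=T -> ctr[2]=2
Ev 6: PC=2 idx=2 pred=T actual=N -> ctr[2]=1
Ev 7: PC=6 idx=2 pred=N actual=N -> ctr[2]=0
Ev 8: PC=6 idx=2 pred=N actual=N -> ctr[2]=0
Ev 9: PC=2 idx=2 pred=N actual=T -> ctr[2]=1
Ev 10: PC=6 idx=2 pred=N actual=N -> ctr[2]=0
Ev 11: PC=2 idx=2 pred=N actual=T -> ctr[2]=1
Ev 12: PC=2 idx=2 pred=N actual=N -> ctr[2]=0
Ev 13: PC=6 idx=2 pred=N actual=N -> ctr[2]=0
Ev 14: PC=6 idx=2 pred=N actual=N -> ctr[2]=0

Answer: 1 1 0 1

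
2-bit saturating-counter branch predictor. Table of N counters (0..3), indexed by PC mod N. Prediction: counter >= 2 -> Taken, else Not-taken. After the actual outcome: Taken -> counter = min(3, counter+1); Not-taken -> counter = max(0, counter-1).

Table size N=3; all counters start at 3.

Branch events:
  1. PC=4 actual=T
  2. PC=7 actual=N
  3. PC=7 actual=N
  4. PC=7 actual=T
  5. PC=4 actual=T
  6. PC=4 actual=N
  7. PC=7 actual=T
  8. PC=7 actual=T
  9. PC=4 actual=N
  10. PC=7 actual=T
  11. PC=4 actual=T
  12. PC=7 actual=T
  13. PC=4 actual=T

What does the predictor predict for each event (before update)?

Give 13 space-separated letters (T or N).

Ev 1: PC=4 idx=1 pred=T actual=T -> ctr[1]=3
Ev 2: PC=7 idx=1 pred=T actual=N -> ctr[1]=2
Ev 3: PC=7 idx=1 pred=T actual=N -> ctr[1]=1
Ev 4: PC=7 idx=1 pred=N actual=T -> ctr[1]=2
Ev 5: PC=4 idx=1 pred=T actual=T -> ctr[1]=3
Ev 6: PC=4 idx=1 pred=T actual=N -> ctr[1]=2
Ev 7: PC=7 idx=1 pred=T actual=T -> ctr[1]=3
Ev 8: PC=7 idx=1 pred=T actual=T -> ctr[1]=3
Ev 9: PC=4 idx=1 pred=T actual=N -> ctr[1]=2
Ev 10: PC=7 idx=1 pred=T actual=T -> ctr[1]=3
Ev 11: PC=4 idx=1 pred=T actual=T -> ctr[1]=3
Ev 12: PC=7 idx=1 pred=T actual=T -> ctr[1]=3
Ev 13: PC=4 idx=1 pred=T actual=T -> ctr[1]=3

Answer: T T T N T T T T T T T T T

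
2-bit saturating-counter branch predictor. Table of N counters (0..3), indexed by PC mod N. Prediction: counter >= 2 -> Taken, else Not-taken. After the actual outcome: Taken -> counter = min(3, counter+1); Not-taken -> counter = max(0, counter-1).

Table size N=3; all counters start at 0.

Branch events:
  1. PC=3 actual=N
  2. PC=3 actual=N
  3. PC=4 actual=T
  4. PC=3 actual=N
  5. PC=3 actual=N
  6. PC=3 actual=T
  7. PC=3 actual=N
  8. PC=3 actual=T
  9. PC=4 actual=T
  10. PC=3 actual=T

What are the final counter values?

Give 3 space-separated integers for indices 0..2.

Answer: 2 2 0

Derivation:
Ev 1: PC=3 idx=0 pred=N actual=N -> ctr[0]=0
Ev 2: PC=3 idx=0 pred=N actual=N -> ctr[0]=0
Ev 3: PC=4 idx=1 pred=N actual=T -> ctr[1]=1
Ev 4: PC=3 idx=0 pred=N actual=N -> ctr[0]=0
Ev 5: PC=3 idx=0 pred=N actual=N -> ctr[0]=0
Ev 6: PC=3 idx=0 pred=N actual=T -> ctr[0]=1
Ev 7: PC=3 idx=0 pred=N actual=N -> ctr[0]=0
Ev 8: PC=3 idx=0 pred=N actual=T -> ctr[0]=1
Ev 9: PC=4 idx=1 pred=N actual=T -> ctr[1]=2
Ev 10: PC=3 idx=0 pred=N actual=T -> ctr[0]=2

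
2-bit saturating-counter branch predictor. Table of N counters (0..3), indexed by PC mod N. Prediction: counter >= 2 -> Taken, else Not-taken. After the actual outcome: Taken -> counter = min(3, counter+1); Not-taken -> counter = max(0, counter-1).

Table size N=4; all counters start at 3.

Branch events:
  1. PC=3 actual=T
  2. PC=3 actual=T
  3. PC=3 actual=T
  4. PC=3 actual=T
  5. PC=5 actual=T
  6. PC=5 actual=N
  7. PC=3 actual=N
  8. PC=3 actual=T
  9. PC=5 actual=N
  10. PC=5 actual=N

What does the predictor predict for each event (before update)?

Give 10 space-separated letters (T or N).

Ev 1: PC=3 idx=3 pred=T actual=T -> ctr[3]=3
Ev 2: PC=3 idx=3 pred=T actual=T -> ctr[3]=3
Ev 3: PC=3 idx=3 pred=T actual=T -> ctr[3]=3
Ev 4: PC=3 idx=3 pred=T actual=T -> ctr[3]=3
Ev 5: PC=5 idx=1 pred=T actual=T -> ctr[1]=3
Ev 6: PC=5 idx=1 pred=T actual=N -> ctr[1]=2
Ev 7: PC=3 idx=3 pred=T actual=N -> ctr[3]=2
Ev 8: PC=3 idx=3 pred=T actual=T -> ctr[3]=3
Ev 9: PC=5 idx=1 pred=T actual=N -> ctr[1]=1
Ev 10: PC=5 idx=1 pred=N actual=N -> ctr[1]=0

Answer: T T T T T T T T T N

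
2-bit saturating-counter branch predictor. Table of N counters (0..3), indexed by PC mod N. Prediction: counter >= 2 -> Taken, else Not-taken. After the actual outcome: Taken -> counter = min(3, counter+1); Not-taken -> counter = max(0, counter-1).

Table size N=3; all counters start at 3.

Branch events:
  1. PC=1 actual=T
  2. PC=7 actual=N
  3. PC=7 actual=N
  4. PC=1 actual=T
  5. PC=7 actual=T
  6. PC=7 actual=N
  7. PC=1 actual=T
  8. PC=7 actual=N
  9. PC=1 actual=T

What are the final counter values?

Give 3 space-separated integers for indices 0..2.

Ev 1: PC=1 idx=1 pred=T actual=T -> ctr[1]=3
Ev 2: PC=7 idx=1 pred=T actual=N -> ctr[1]=2
Ev 3: PC=7 idx=1 pred=T actual=N -> ctr[1]=1
Ev 4: PC=1 idx=1 pred=N actual=T -> ctr[1]=2
Ev 5: PC=7 idx=1 pred=T actual=T -> ctr[1]=3
Ev 6: PC=7 idx=1 pred=T actual=N -> ctr[1]=2
Ev 7: PC=1 idx=1 pred=T actual=T -> ctr[1]=3
Ev 8: PC=7 idx=1 pred=T actual=N -> ctr[1]=2
Ev 9: PC=1 idx=1 pred=T actual=T -> ctr[1]=3

Answer: 3 3 3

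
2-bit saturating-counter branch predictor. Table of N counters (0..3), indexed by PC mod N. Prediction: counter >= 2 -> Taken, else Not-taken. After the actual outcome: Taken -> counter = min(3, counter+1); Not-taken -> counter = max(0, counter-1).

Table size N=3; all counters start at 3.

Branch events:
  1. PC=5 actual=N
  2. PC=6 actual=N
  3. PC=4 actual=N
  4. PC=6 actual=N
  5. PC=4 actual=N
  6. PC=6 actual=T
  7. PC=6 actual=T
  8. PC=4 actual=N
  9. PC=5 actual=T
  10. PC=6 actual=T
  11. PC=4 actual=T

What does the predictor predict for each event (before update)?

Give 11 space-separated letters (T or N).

Answer: T T T T T N T N T T N

Derivation:
Ev 1: PC=5 idx=2 pred=T actual=N -> ctr[2]=2
Ev 2: PC=6 idx=0 pred=T actual=N -> ctr[0]=2
Ev 3: PC=4 idx=1 pred=T actual=N -> ctr[1]=2
Ev 4: PC=6 idx=0 pred=T actual=N -> ctr[0]=1
Ev 5: PC=4 idx=1 pred=T actual=N -> ctr[1]=1
Ev 6: PC=6 idx=0 pred=N actual=T -> ctr[0]=2
Ev 7: PC=6 idx=0 pred=T actual=T -> ctr[0]=3
Ev 8: PC=4 idx=1 pred=N actual=N -> ctr[1]=0
Ev 9: PC=5 idx=2 pred=T actual=T -> ctr[2]=3
Ev 10: PC=6 idx=0 pred=T actual=T -> ctr[0]=3
Ev 11: PC=4 idx=1 pred=N actual=T -> ctr[1]=1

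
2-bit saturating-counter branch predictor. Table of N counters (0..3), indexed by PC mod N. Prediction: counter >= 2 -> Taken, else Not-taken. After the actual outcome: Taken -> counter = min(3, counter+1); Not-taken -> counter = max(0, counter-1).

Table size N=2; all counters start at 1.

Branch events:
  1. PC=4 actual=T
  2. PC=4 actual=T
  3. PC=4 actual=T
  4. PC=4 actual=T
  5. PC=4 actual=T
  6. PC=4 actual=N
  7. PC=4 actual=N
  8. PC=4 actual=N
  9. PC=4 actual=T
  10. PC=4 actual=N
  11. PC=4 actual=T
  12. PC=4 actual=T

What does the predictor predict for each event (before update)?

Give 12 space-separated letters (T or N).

Answer: N T T T T T T N N N N N

Derivation:
Ev 1: PC=4 idx=0 pred=N actual=T -> ctr[0]=2
Ev 2: PC=4 idx=0 pred=T actual=T -> ctr[0]=3
Ev 3: PC=4 idx=0 pred=T actual=T -> ctr[0]=3
Ev 4: PC=4 idx=0 pred=T actual=T -> ctr[0]=3
Ev 5: PC=4 idx=0 pred=T actual=T -> ctr[0]=3
Ev 6: PC=4 idx=0 pred=T actual=N -> ctr[0]=2
Ev 7: PC=4 idx=0 pred=T actual=N -> ctr[0]=1
Ev 8: PC=4 idx=0 pred=N actual=N -> ctr[0]=0
Ev 9: PC=4 idx=0 pred=N actual=T -> ctr[0]=1
Ev 10: PC=4 idx=0 pred=N actual=N -> ctr[0]=0
Ev 11: PC=4 idx=0 pred=N actual=T -> ctr[0]=1
Ev 12: PC=4 idx=0 pred=N actual=T -> ctr[0]=2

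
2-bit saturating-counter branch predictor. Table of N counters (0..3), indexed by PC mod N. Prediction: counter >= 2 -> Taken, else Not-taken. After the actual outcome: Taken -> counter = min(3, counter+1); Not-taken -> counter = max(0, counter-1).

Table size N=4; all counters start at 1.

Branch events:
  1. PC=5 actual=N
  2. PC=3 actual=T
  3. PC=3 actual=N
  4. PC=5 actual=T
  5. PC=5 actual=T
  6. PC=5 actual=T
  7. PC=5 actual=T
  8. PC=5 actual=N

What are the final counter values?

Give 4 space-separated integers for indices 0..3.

Ev 1: PC=5 idx=1 pred=N actual=N -> ctr[1]=0
Ev 2: PC=3 idx=3 pred=N actual=T -> ctr[3]=2
Ev 3: PC=3 idx=3 pred=T actual=N -> ctr[3]=1
Ev 4: PC=5 idx=1 pred=N actual=T -> ctr[1]=1
Ev 5: PC=5 idx=1 pred=N actual=T -> ctr[1]=2
Ev 6: PC=5 idx=1 pred=T actual=T -> ctr[1]=3
Ev 7: PC=5 idx=1 pred=T actual=T -> ctr[1]=3
Ev 8: PC=5 idx=1 pred=T actual=N -> ctr[1]=2

Answer: 1 2 1 1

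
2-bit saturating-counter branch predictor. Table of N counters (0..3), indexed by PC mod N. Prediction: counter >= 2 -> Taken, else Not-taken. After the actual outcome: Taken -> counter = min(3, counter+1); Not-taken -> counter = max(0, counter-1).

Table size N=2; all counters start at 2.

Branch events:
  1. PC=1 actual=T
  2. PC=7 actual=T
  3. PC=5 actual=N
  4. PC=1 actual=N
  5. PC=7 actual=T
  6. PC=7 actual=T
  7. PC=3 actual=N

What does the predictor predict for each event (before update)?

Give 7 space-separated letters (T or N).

Ev 1: PC=1 idx=1 pred=T actual=T -> ctr[1]=3
Ev 2: PC=7 idx=1 pred=T actual=T -> ctr[1]=3
Ev 3: PC=5 idx=1 pred=T actual=N -> ctr[1]=2
Ev 4: PC=1 idx=1 pred=T actual=N -> ctr[1]=1
Ev 5: PC=7 idx=1 pred=N actual=T -> ctr[1]=2
Ev 6: PC=7 idx=1 pred=T actual=T -> ctr[1]=3
Ev 7: PC=3 idx=1 pred=T actual=N -> ctr[1]=2

Answer: T T T T N T T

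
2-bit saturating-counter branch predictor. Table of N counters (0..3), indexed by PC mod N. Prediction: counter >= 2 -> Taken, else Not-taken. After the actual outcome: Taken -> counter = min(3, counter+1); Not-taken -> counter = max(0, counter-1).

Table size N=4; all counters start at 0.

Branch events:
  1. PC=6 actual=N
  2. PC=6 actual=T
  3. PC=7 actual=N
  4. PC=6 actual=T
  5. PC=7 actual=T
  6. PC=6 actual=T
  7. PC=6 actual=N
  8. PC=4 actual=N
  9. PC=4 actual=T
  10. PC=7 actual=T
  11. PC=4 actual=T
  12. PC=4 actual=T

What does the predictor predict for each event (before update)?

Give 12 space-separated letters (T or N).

Ev 1: PC=6 idx=2 pred=N actual=N -> ctr[2]=0
Ev 2: PC=6 idx=2 pred=N actual=T -> ctr[2]=1
Ev 3: PC=7 idx=3 pred=N actual=N -> ctr[3]=0
Ev 4: PC=6 idx=2 pred=N actual=T -> ctr[2]=2
Ev 5: PC=7 idx=3 pred=N actual=T -> ctr[3]=1
Ev 6: PC=6 idx=2 pred=T actual=T -> ctr[2]=3
Ev 7: PC=6 idx=2 pred=T actual=N -> ctr[2]=2
Ev 8: PC=4 idx=0 pred=N actual=N -> ctr[0]=0
Ev 9: PC=4 idx=0 pred=N actual=T -> ctr[0]=1
Ev 10: PC=7 idx=3 pred=N actual=T -> ctr[3]=2
Ev 11: PC=4 idx=0 pred=N actual=T -> ctr[0]=2
Ev 12: PC=4 idx=0 pred=T actual=T -> ctr[0]=3

Answer: N N N N N T T N N N N T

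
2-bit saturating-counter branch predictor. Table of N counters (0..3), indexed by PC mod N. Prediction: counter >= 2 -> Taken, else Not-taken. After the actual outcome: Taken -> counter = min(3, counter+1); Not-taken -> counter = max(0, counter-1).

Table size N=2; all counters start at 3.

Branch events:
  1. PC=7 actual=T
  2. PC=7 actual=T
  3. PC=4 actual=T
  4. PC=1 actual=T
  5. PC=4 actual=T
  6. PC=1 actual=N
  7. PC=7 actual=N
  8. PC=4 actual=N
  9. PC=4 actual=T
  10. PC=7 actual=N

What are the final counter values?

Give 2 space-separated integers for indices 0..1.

Answer: 3 0

Derivation:
Ev 1: PC=7 idx=1 pred=T actual=T -> ctr[1]=3
Ev 2: PC=7 idx=1 pred=T actual=T -> ctr[1]=3
Ev 3: PC=4 idx=0 pred=T actual=T -> ctr[0]=3
Ev 4: PC=1 idx=1 pred=T actual=T -> ctr[1]=3
Ev 5: PC=4 idx=0 pred=T actual=T -> ctr[0]=3
Ev 6: PC=1 idx=1 pred=T actual=N -> ctr[1]=2
Ev 7: PC=7 idx=1 pred=T actual=N -> ctr[1]=1
Ev 8: PC=4 idx=0 pred=T actual=N -> ctr[0]=2
Ev 9: PC=4 idx=0 pred=T actual=T -> ctr[0]=3
Ev 10: PC=7 idx=1 pred=N actual=N -> ctr[1]=0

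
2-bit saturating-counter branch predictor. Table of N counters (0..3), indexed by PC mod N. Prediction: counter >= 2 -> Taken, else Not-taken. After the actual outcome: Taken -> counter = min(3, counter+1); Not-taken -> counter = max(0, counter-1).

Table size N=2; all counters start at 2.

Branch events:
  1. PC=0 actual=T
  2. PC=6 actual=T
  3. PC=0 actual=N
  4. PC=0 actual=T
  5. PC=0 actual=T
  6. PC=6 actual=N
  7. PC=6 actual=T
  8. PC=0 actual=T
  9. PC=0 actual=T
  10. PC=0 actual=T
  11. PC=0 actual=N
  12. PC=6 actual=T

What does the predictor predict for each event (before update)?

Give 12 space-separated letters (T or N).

Ev 1: PC=0 idx=0 pred=T actual=T -> ctr[0]=3
Ev 2: PC=6 idx=0 pred=T actual=T -> ctr[0]=3
Ev 3: PC=0 idx=0 pred=T actual=N -> ctr[0]=2
Ev 4: PC=0 idx=0 pred=T actual=T -> ctr[0]=3
Ev 5: PC=0 idx=0 pred=T actual=T -> ctr[0]=3
Ev 6: PC=6 idx=0 pred=T actual=N -> ctr[0]=2
Ev 7: PC=6 idx=0 pred=T actual=T -> ctr[0]=3
Ev 8: PC=0 idx=0 pred=T actual=T -> ctr[0]=3
Ev 9: PC=0 idx=0 pred=T actual=T -> ctr[0]=3
Ev 10: PC=0 idx=0 pred=T actual=T -> ctr[0]=3
Ev 11: PC=0 idx=0 pred=T actual=N -> ctr[0]=2
Ev 12: PC=6 idx=0 pred=T actual=T -> ctr[0]=3

Answer: T T T T T T T T T T T T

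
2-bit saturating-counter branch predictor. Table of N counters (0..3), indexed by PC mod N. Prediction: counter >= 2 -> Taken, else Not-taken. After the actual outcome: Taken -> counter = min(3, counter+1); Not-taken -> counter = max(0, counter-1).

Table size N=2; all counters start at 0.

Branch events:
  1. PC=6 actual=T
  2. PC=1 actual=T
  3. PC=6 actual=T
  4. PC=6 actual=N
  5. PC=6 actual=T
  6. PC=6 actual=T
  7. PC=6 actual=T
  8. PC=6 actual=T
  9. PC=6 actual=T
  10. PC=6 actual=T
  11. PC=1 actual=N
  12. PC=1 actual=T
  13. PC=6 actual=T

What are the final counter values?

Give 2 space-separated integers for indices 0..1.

Answer: 3 1

Derivation:
Ev 1: PC=6 idx=0 pred=N actual=T -> ctr[0]=1
Ev 2: PC=1 idx=1 pred=N actual=T -> ctr[1]=1
Ev 3: PC=6 idx=0 pred=N actual=T -> ctr[0]=2
Ev 4: PC=6 idx=0 pred=T actual=N -> ctr[0]=1
Ev 5: PC=6 idx=0 pred=N actual=T -> ctr[0]=2
Ev 6: PC=6 idx=0 pred=T actual=T -> ctr[0]=3
Ev 7: PC=6 idx=0 pred=T actual=T -> ctr[0]=3
Ev 8: PC=6 idx=0 pred=T actual=T -> ctr[0]=3
Ev 9: PC=6 idx=0 pred=T actual=T -> ctr[0]=3
Ev 10: PC=6 idx=0 pred=T actual=T -> ctr[0]=3
Ev 11: PC=1 idx=1 pred=N actual=N -> ctr[1]=0
Ev 12: PC=1 idx=1 pred=N actual=T -> ctr[1]=1
Ev 13: PC=6 idx=0 pred=T actual=T -> ctr[0]=3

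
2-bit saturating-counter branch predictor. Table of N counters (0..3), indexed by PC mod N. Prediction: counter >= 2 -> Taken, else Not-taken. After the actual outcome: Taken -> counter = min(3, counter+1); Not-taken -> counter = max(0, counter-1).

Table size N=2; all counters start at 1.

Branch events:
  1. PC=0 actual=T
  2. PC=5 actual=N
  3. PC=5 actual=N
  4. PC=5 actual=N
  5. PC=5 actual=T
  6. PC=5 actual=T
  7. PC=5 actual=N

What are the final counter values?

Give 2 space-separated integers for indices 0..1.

Ev 1: PC=0 idx=0 pred=N actual=T -> ctr[0]=2
Ev 2: PC=5 idx=1 pred=N actual=N -> ctr[1]=0
Ev 3: PC=5 idx=1 pred=N actual=N -> ctr[1]=0
Ev 4: PC=5 idx=1 pred=N actual=N -> ctr[1]=0
Ev 5: PC=5 idx=1 pred=N actual=T -> ctr[1]=1
Ev 6: PC=5 idx=1 pred=N actual=T -> ctr[1]=2
Ev 7: PC=5 idx=1 pred=T actual=N -> ctr[1]=1

Answer: 2 1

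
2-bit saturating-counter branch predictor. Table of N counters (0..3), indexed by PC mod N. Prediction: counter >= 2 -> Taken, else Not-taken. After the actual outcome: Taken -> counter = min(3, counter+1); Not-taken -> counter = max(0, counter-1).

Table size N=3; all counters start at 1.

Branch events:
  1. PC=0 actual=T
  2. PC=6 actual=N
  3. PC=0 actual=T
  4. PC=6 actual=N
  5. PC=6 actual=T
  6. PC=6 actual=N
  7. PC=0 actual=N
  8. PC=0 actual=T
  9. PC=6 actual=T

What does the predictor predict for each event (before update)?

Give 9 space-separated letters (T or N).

Ev 1: PC=0 idx=0 pred=N actual=T -> ctr[0]=2
Ev 2: PC=6 idx=0 pred=T actual=N -> ctr[0]=1
Ev 3: PC=0 idx=0 pred=N actual=T -> ctr[0]=2
Ev 4: PC=6 idx=0 pred=T actual=N -> ctr[0]=1
Ev 5: PC=6 idx=0 pred=N actual=T -> ctr[0]=2
Ev 6: PC=6 idx=0 pred=T actual=N -> ctr[0]=1
Ev 7: PC=0 idx=0 pred=N actual=N -> ctr[0]=0
Ev 8: PC=0 idx=0 pred=N actual=T -> ctr[0]=1
Ev 9: PC=6 idx=0 pred=N actual=T -> ctr[0]=2

Answer: N T N T N T N N N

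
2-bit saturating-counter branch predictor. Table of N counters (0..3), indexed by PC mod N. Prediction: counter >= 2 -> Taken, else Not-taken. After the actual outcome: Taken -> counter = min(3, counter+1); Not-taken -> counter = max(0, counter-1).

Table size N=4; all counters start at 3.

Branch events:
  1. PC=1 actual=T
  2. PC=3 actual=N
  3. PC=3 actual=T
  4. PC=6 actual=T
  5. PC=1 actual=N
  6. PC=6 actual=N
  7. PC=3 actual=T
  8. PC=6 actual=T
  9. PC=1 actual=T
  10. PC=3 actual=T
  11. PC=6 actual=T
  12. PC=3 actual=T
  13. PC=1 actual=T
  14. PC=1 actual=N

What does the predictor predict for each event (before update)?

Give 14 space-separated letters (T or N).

Answer: T T T T T T T T T T T T T T

Derivation:
Ev 1: PC=1 idx=1 pred=T actual=T -> ctr[1]=3
Ev 2: PC=3 idx=3 pred=T actual=N -> ctr[3]=2
Ev 3: PC=3 idx=3 pred=T actual=T -> ctr[3]=3
Ev 4: PC=6 idx=2 pred=T actual=T -> ctr[2]=3
Ev 5: PC=1 idx=1 pred=T actual=N -> ctr[1]=2
Ev 6: PC=6 idx=2 pred=T actual=N -> ctr[2]=2
Ev 7: PC=3 idx=3 pred=T actual=T -> ctr[3]=3
Ev 8: PC=6 idx=2 pred=T actual=T -> ctr[2]=3
Ev 9: PC=1 idx=1 pred=T actual=T -> ctr[1]=3
Ev 10: PC=3 idx=3 pred=T actual=T -> ctr[3]=3
Ev 11: PC=6 idx=2 pred=T actual=T -> ctr[2]=3
Ev 12: PC=3 idx=3 pred=T actual=T -> ctr[3]=3
Ev 13: PC=1 idx=1 pred=T actual=T -> ctr[1]=3
Ev 14: PC=1 idx=1 pred=T actual=N -> ctr[1]=2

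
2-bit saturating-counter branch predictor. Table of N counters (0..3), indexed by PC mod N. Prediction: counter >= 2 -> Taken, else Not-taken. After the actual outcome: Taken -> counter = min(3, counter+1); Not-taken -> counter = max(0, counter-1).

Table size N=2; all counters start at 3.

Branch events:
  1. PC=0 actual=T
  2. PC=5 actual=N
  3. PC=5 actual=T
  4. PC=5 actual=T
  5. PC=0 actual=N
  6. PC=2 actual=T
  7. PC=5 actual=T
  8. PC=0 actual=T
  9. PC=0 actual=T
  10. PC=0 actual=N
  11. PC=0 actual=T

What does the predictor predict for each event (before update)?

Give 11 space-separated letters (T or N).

Ev 1: PC=0 idx=0 pred=T actual=T -> ctr[0]=3
Ev 2: PC=5 idx=1 pred=T actual=N -> ctr[1]=2
Ev 3: PC=5 idx=1 pred=T actual=T -> ctr[1]=3
Ev 4: PC=5 idx=1 pred=T actual=T -> ctr[1]=3
Ev 5: PC=0 idx=0 pred=T actual=N -> ctr[0]=2
Ev 6: PC=2 idx=0 pred=T actual=T -> ctr[0]=3
Ev 7: PC=5 idx=1 pred=T actual=T -> ctr[1]=3
Ev 8: PC=0 idx=0 pred=T actual=T -> ctr[0]=3
Ev 9: PC=0 idx=0 pred=T actual=T -> ctr[0]=3
Ev 10: PC=0 idx=0 pred=T actual=N -> ctr[0]=2
Ev 11: PC=0 idx=0 pred=T actual=T -> ctr[0]=3

Answer: T T T T T T T T T T T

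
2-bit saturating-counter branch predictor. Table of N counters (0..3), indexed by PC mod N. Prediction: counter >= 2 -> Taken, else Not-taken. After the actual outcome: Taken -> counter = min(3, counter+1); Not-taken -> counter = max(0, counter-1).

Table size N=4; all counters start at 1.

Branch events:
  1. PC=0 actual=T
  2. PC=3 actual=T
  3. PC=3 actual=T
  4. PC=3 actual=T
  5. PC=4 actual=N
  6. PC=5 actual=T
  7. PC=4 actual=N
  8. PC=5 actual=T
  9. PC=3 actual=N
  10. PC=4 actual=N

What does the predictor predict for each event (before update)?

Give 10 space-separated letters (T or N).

Ev 1: PC=0 idx=0 pred=N actual=T -> ctr[0]=2
Ev 2: PC=3 idx=3 pred=N actual=T -> ctr[3]=2
Ev 3: PC=3 idx=3 pred=T actual=T -> ctr[3]=3
Ev 4: PC=3 idx=3 pred=T actual=T -> ctr[3]=3
Ev 5: PC=4 idx=0 pred=T actual=N -> ctr[0]=1
Ev 6: PC=5 idx=1 pred=N actual=T -> ctr[1]=2
Ev 7: PC=4 idx=0 pred=N actual=N -> ctr[0]=0
Ev 8: PC=5 idx=1 pred=T actual=T -> ctr[1]=3
Ev 9: PC=3 idx=3 pred=T actual=N -> ctr[3]=2
Ev 10: PC=4 idx=0 pred=N actual=N -> ctr[0]=0

Answer: N N T T T N N T T N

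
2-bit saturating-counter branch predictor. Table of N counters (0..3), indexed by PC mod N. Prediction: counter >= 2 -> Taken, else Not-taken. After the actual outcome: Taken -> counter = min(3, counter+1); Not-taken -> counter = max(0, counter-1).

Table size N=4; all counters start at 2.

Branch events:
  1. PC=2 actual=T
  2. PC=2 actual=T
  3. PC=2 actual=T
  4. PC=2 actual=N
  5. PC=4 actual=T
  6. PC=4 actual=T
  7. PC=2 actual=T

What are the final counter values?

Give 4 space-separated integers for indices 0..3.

Ev 1: PC=2 idx=2 pred=T actual=T -> ctr[2]=3
Ev 2: PC=2 idx=2 pred=T actual=T -> ctr[2]=3
Ev 3: PC=2 idx=2 pred=T actual=T -> ctr[2]=3
Ev 4: PC=2 idx=2 pred=T actual=N -> ctr[2]=2
Ev 5: PC=4 idx=0 pred=T actual=T -> ctr[0]=3
Ev 6: PC=4 idx=0 pred=T actual=T -> ctr[0]=3
Ev 7: PC=2 idx=2 pred=T actual=T -> ctr[2]=3

Answer: 3 2 3 2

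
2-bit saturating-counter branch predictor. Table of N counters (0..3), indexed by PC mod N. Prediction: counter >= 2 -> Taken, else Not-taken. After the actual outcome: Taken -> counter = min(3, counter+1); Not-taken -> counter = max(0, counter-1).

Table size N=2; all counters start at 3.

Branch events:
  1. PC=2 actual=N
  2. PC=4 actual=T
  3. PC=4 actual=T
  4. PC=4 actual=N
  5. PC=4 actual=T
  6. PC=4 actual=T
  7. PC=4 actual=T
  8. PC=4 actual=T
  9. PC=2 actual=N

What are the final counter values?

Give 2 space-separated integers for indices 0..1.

Answer: 2 3

Derivation:
Ev 1: PC=2 idx=0 pred=T actual=N -> ctr[0]=2
Ev 2: PC=4 idx=0 pred=T actual=T -> ctr[0]=3
Ev 3: PC=4 idx=0 pred=T actual=T -> ctr[0]=3
Ev 4: PC=4 idx=0 pred=T actual=N -> ctr[0]=2
Ev 5: PC=4 idx=0 pred=T actual=T -> ctr[0]=3
Ev 6: PC=4 idx=0 pred=T actual=T -> ctr[0]=3
Ev 7: PC=4 idx=0 pred=T actual=T -> ctr[0]=3
Ev 8: PC=4 idx=0 pred=T actual=T -> ctr[0]=3
Ev 9: PC=2 idx=0 pred=T actual=N -> ctr[0]=2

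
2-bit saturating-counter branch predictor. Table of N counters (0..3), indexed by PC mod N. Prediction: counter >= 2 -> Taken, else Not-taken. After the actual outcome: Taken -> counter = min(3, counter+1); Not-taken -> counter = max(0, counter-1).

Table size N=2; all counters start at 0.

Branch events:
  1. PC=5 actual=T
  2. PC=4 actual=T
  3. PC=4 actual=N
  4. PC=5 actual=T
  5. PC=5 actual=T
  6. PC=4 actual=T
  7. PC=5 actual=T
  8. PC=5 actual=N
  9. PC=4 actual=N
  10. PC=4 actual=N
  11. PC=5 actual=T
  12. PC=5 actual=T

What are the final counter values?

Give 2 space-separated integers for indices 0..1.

Ev 1: PC=5 idx=1 pred=N actual=T -> ctr[1]=1
Ev 2: PC=4 idx=0 pred=N actual=T -> ctr[0]=1
Ev 3: PC=4 idx=0 pred=N actual=N -> ctr[0]=0
Ev 4: PC=5 idx=1 pred=N actual=T -> ctr[1]=2
Ev 5: PC=5 idx=1 pred=T actual=T -> ctr[1]=3
Ev 6: PC=4 idx=0 pred=N actual=T -> ctr[0]=1
Ev 7: PC=5 idx=1 pred=T actual=T -> ctr[1]=3
Ev 8: PC=5 idx=1 pred=T actual=N -> ctr[1]=2
Ev 9: PC=4 idx=0 pred=N actual=N -> ctr[0]=0
Ev 10: PC=4 idx=0 pred=N actual=N -> ctr[0]=0
Ev 11: PC=5 idx=1 pred=T actual=T -> ctr[1]=3
Ev 12: PC=5 idx=1 pred=T actual=T -> ctr[1]=3

Answer: 0 3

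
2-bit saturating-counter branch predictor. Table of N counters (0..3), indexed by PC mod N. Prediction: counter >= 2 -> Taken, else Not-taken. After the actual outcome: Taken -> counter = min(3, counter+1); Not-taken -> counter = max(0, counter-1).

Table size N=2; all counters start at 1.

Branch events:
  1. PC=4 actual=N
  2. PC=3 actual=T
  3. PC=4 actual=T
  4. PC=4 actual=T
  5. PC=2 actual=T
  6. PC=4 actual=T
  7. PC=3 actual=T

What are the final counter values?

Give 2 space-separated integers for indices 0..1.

Answer: 3 3

Derivation:
Ev 1: PC=4 idx=0 pred=N actual=N -> ctr[0]=0
Ev 2: PC=3 idx=1 pred=N actual=T -> ctr[1]=2
Ev 3: PC=4 idx=0 pred=N actual=T -> ctr[0]=1
Ev 4: PC=4 idx=0 pred=N actual=T -> ctr[0]=2
Ev 5: PC=2 idx=0 pred=T actual=T -> ctr[0]=3
Ev 6: PC=4 idx=0 pred=T actual=T -> ctr[0]=3
Ev 7: PC=3 idx=1 pred=T actual=T -> ctr[1]=3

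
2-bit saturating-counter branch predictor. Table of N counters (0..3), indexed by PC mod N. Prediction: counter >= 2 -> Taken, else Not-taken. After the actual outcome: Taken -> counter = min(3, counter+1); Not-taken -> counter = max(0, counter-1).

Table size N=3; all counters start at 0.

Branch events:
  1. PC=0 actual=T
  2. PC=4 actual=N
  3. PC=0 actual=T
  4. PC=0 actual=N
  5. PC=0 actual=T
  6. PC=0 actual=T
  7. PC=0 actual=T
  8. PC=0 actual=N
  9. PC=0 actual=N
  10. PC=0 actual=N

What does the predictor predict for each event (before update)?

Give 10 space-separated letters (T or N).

Answer: N N N T N T T T T N

Derivation:
Ev 1: PC=0 idx=0 pred=N actual=T -> ctr[0]=1
Ev 2: PC=4 idx=1 pred=N actual=N -> ctr[1]=0
Ev 3: PC=0 idx=0 pred=N actual=T -> ctr[0]=2
Ev 4: PC=0 idx=0 pred=T actual=N -> ctr[0]=1
Ev 5: PC=0 idx=0 pred=N actual=T -> ctr[0]=2
Ev 6: PC=0 idx=0 pred=T actual=T -> ctr[0]=3
Ev 7: PC=0 idx=0 pred=T actual=T -> ctr[0]=3
Ev 8: PC=0 idx=0 pred=T actual=N -> ctr[0]=2
Ev 9: PC=0 idx=0 pred=T actual=N -> ctr[0]=1
Ev 10: PC=0 idx=0 pred=N actual=N -> ctr[0]=0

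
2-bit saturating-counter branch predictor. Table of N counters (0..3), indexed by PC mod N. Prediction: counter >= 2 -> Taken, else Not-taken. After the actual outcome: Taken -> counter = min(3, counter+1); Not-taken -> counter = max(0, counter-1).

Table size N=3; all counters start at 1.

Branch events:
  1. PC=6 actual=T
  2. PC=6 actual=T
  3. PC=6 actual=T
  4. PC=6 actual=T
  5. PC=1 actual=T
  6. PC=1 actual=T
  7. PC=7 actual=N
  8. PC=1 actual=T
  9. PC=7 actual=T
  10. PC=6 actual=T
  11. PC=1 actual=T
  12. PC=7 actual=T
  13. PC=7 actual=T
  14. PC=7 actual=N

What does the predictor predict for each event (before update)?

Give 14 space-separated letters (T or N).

Ev 1: PC=6 idx=0 pred=N actual=T -> ctr[0]=2
Ev 2: PC=6 idx=0 pred=T actual=T -> ctr[0]=3
Ev 3: PC=6 idx=0 pred=T actual=T -> ctr[0]=3
Ev 4: PC=6 idx=0 pred=T actual=T -> ctr[0]=3
Ev 5: PC=1 idx=1 pred=N actual=T -> ctr[1]=2
Ev 6: PC=1 idx=1 pred=T actual=T -> ctr[1]=3
Ev 7: PC=7 idx=1 pred=T actual=N -> ctr[1]=2
Ev 8: PC=1 idx=1 pred=T actual=T -> ctr[1]=3
Ev 9: PC=7 idx=1 pred=T actual=T -> ctr[1]=3
Ev 10: PC=6 idx=0 pred=T actual=T -> ctr[0]=3
Ev 11: PC=1 idx=1 pred=T actual=T -> ctr[1]=3
Ev 12: PC=7 idx=1 pred=T actual=T -> ctr[1]=3
Ev 13: PC=7 idx=1 pred=T actual=T -> ctr[1]=3
Ev 14: PC=7 idx=1 pred=T actual=N -> ctr[1]=2

Answer: N T T T N T T T T T T T T T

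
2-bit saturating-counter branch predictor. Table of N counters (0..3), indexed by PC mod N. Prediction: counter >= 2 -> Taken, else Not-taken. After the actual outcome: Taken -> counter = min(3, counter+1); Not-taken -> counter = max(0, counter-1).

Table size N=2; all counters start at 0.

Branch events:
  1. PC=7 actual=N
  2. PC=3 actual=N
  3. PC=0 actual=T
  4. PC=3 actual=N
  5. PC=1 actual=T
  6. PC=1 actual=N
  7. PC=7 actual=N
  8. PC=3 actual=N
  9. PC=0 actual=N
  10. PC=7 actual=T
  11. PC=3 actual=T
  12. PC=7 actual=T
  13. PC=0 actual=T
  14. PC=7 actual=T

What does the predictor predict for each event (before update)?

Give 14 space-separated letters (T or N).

Answer: N N N N N N N N N N N T N T

Derivation:
Ev 1: PC=7 idx=1 pred=N actual=N -> ctr[1]=0
Ev 2: PC=3 idx=1 pred=N actual=N -> ctr[1]=0
Ev 3: PC=0 idx=0 pred=N actual=T -> ctr[0]=1
Ev 4: PC=3 idx=1 pred=N actual=N -> ctr[1]=0
Ev 5: PC=1 idx=1 pred=N actual=T -> ctr[1]=1
Ev 6: PC=1 idx=1 pred=N actual=N -> ctr[1]=0
Ev 7: PC=7 idx=1 pred=N actual=N -> ctr[1]=0
Ev 8: PC=3 idx=1 pred=N actual=N -> ctr[1]=0
Ev 9: PC=0 idx=0 pred=N actual=N -> ctr[0]=0
Ev 10: PC=7 idx=1 pred=N actual=T -> ctr[1]=1
Ev 11: PC=3 idx=1 pred=N actual=T -> ctr[1]=2
Ev 12: PC=7 idx=1 pred=T actual=T -> ctr[1]=3
Ev 13: PC=0 idx=0 pred=N actual=T -> ctr[0]=1
Ev 14: PC=7 idx=1 pred=T actual=T -> ctr[1]=3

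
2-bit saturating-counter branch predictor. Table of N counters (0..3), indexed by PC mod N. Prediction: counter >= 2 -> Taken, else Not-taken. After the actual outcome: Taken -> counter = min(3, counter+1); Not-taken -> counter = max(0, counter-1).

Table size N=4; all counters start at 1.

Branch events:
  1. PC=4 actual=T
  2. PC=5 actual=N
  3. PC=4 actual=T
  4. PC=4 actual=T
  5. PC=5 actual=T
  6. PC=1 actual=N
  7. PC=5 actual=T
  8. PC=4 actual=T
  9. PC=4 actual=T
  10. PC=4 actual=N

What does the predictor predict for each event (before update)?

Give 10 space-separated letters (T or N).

Ev 1: PC=4 idx=0 pred=N actual=T -> ctr[0]=2
Ev 2: PC=5 idx=1 pred=N actual=N -> ctr[1]=0
Ev 3: PC=4 idx=0 pred=T actual=T -> ctr[0]=3
Ev 4: PC=4 idx=0 pred=T actual=T -> ctr[0]=3
Ev 5: PC=5 idx=1 pred=N actual=T -> ctr[1]=1
Ev 6: PC=1 idx=1 pred=N actual=N -> ctr[1]=0
Ev 7: PC=5 idx=1 pred=N actual=T -> ctr[1]=1
Ev 8: PC=4 idx=0 pred=T actual=T -> ctr[0]=3
Ev 9: PC=4 idx=0 pred=T actual=T -> ctr[0]=3
Ev 10: PC=4 idx=0 pred=T actual=N -> ctr[0]=2

Answer: N N T T N N N T T T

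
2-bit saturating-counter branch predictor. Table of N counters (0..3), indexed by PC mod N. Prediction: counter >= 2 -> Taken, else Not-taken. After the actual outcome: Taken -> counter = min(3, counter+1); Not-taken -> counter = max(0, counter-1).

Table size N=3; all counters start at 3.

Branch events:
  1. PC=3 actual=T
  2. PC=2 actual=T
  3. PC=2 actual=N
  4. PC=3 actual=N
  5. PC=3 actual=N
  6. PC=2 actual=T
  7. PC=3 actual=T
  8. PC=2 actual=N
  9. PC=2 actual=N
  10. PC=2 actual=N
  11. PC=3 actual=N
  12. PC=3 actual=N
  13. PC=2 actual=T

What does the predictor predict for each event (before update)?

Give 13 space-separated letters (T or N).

Answer: T T T T T T N T T N T N N

Derivation:
Ev 1: PC=3 idx=0 pred=T actual=T -> ctr[0]=3
Ev 2: PC=2 idx=2 pred=T actual=T -> ctr[2]=3
Ev 3: PC=2 idx=2 pred=T actual=N -> ctr[2]=2
Ev 4: PC=3 idx=0 pred=T actual=N -> ctr[0]=2
Ev 5: PC=3 idx=0 pred=T actual=N -> ctr[0]=1
Ev 6: PC=2 idx=2 pred=T actual=T -> ctr[2]=3
Ev 7: PC=3 idx=0 pred=N actual=T -> ctr[0]=2
Ev 8: PC=2 idx=2 pred=T actual=N -> ctr[2]=2
Ev 9: PC=2 idx=2 pred=T actual=N -> ctr[2]=1
Ev 10: PC=2 idx=2 pred=N actual=N -> ctr[2]=0
Ev 11: PC=3 idx=0 pred=T actual=N -> ctr[0]=1
Ev 12: PC=3 idx=0 pred=N actual=N -> ctr[0]=0
Ev 13: PC=2 idx=2 pred=N actual=T -> ctr[2]=1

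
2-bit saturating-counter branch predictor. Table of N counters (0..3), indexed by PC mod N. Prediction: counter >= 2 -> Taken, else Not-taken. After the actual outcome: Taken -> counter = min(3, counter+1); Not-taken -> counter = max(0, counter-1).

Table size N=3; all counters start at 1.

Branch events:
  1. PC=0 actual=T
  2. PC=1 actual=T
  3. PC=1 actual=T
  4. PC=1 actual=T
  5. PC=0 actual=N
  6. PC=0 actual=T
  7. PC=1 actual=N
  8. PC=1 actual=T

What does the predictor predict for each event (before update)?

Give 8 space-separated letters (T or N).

Ev 1: PC=0 idx=0 pred=N actual=T -> ctr[0]=2
Ev 2: PC=1 idx=1 pred=N actual=T -> ctr[1]=2
Ev 3: PC=1 idx=1 pred=T actual=T -> ctr[1]=3
Ev 4: PC=1 idx=1 pred=T actual=T -> ctr[1]=3
Ev 5: PC=0 idx=0 pred=T actual=N -> ctr[0]=1
Ev 6: PC=0 idx=0 pred=N actual=T -> ctr[0]=2
Ev 7: PC=1 idx=1 pred=T actual=N -> ctr[1]=2
Ev 8: PC=1 idx=1 pred=T actual=T -> ctr[1]=3

Answer: N N T T T N T T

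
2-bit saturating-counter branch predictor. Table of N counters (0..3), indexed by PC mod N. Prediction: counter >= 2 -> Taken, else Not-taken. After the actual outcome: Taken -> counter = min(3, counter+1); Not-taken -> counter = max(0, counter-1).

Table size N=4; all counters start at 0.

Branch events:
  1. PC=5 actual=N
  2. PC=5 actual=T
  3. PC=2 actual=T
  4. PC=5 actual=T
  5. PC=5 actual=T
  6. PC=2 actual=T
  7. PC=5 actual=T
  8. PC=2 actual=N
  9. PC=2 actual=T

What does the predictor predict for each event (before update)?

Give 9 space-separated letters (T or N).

Answer: N N N N T N T T N

Derivation:
Ev 1: PC=5 idx=1 pred=N actual=N -> ctr[1]=0
Ev 2: PC=5 idx=1 pred=N actual=T -> ctr[1]=1
Ev 3: PC=2 idx=2 pred=N actual=T -> ctr[2]=1
Ev 4: PC=5 idx=1 pred=N actual=T -> ctr[1]=2
Ev 5: PC=5 idx=1 pred=T actual=T -> ctr[1]=3
Ev 6: PC=2 idx=2 pred=N actual=T -> ctr[2]=2
Ev 7: PC=5 idx=1 pred=T actual=T -> ctr[1]=3
Ev 8: PC=2 idx=2 pred=T actual=N -> ctr[2]=1
Ev 9: PC=2 idx=2 pred=N actual=T -> ctr[2]=2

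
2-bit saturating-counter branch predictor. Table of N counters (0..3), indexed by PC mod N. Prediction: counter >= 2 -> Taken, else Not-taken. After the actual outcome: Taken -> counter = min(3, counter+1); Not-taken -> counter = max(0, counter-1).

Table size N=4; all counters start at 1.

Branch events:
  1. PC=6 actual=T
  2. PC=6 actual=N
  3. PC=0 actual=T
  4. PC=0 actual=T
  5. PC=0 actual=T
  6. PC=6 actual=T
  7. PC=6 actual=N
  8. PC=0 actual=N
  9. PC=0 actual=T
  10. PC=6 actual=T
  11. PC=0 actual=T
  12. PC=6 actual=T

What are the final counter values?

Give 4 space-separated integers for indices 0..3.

Answer: 3 1 3 1

Derivation:
Ev 1: PC=6 idx=2 pred=N actual=T -> ctr[2]=2
Ev 2: PC=6 idx=2 pred=T actual=N -> ctr[2]=1
Ev 3: PC=0 idx=0 pred=N actual=T -> ctr[0]=2
Ev 4: PC=0 idx=0 pred=T actual=T -> ctr[0]=3
Ev 5: PC=0 idx=0 pred=T actual=T -> ctr[0]=3
Ev 6: PC=6 idx=2 pred=N actual=T -> ctr[2]=2
Ev 7: PC=6 idx=2 pred=T actual=N -> ctr[2]=1
Ev 8: PC=0 idx=0 pred=T actual=N -> ctr[0]=2
Ev 9: PC=0 idx=0 pred=T actual=T -> ctr[0]=3
Ev 10: PC=6 idx=2 pred=N actual=T -> ctr[2]=2
Ev 11: PC=0 idx=0 pred=T actual=T -> ctr[0]=3
Ev 12: PC=6 idx=2 pred=T actual=T -> ctr[2]=3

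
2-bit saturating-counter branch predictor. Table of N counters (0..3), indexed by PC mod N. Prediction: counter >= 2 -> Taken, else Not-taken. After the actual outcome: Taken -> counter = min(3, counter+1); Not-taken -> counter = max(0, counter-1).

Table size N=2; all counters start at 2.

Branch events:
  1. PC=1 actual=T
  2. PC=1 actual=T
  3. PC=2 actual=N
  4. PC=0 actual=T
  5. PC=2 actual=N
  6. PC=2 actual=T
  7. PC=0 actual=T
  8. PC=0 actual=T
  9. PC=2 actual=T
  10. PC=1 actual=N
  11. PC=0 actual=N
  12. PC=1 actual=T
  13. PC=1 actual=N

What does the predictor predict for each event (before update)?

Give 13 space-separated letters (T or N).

Ev 1: PC=1 idx=1 pred=T actual=T -> ctr[1]=3
Ev 2: PC=1 idx=1 pred=T actual=T -> ctr[1]=3
Ev 3: PC=2 idx=0 pred=T actual=N -> ctr[0]=1
Ev 4: PC=0 idx=0 pred=N actual=T -> ctr[0]=2
Ev 5: PC=2 idx=0 pred=T actual=N -> ctr[0]=1
Ev 6: PC=2 idx=0 pred=N actual=T -> ctr[0]=2
Ev 7: PC=0 idx=0 pred=T actual=T -> ctr[0]=3
Ev 8: PC=0 idx=0 pred=T actual=T -> ctr[0]=3
Ev 9: PC=2 idx=0 pred=T actual=T -> ctr[0]=3
Ev 10: PC=1 idx=1 pred=T actual=N -> ctr[1]=2
Ev 11: PC=0 idx=0 pred=T actual=N -> ctr[0]=2
Ev 12: PC=1 idx=1 pred=T actual=T -> ctr[1]=3
Ev 13: PC=1 idx=1 pred=T actual=N -> ctr[1]=2

Answer: T T T N T N T T T T T T T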